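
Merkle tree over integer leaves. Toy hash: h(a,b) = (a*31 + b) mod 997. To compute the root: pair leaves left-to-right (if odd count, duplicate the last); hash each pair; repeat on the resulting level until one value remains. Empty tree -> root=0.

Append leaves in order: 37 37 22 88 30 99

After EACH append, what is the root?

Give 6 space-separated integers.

Answer: 37 187 519 585 2 216

Derivation:
After append 37 (leaves=[37]):
  L0: [37]
  root=37
After append 37 (leaves=[37, 37]):
  L0: [37, 37]
  L1: h(37,37)=(37*31+37)%997=187 -> [187]
  root=187
After append 22 (leaves=[37, 37, 22]):
  L0: [37, 37, 22]
  L1: h(37,37)=(37*31+37)%997=187 h(22,22)=(22*31+22)%997=704 -> [187, 704]
  L2: h(187,704)=(187*31+704)%997=519 -> [519]
  root=519
After append 88 (leaves=[37, 37, 22, 88]):
  L0: [37, 37, 22, 88]
  L1: h(37,37)=(37*31+37)%997=187 h(22,88)=(22*31+88)%997=770 -> [187, 770]
  L2: h(187,770)=(187*31+770)%997=585 -> [585]
  root=585
After append 30 (leaves=[37, 37, 22, 88, 30]):
  L0: [37, 37, 22, 88, 30]
  L1: h(37,37)=(37*31+37)%997=187 h(22,88)=(22*31+88)%997=770 h(30,30)=(30*31+30)%997=960 -> [187, 770, 960]
  L2: h(187,770)=(187*31+770)%997=585 h(960,960)=(960*31+960)%997=810 -> [585, 810]
  L3: h(585,810)=(585*31+810)%997=2 -> [2]
  root=2
After append 99 (leaves=[37, 37, 22, 88, 30, 99]):
  L0: [37, 37, 22, 88, 30, 99]
  L1: h(37,37)=(37*31+37)%997=187 h(22,88)=(22*31+88)%997=770 h(30,99)=(30*31+99)%997=32 -> [187, 770, 32]
  L2: h(187,770)=(187*31+770)%997=585 h(32,32)=(32*31+32)%997=27 -> [585, 27]
  L3: h(585,27)=(585*31+27)%997=216 -> [216]
  root=216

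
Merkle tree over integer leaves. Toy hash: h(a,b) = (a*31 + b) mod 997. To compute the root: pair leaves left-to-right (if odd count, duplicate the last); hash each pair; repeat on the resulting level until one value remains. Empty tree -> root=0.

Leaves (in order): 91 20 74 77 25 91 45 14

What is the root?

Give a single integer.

Answer: 477

Derivation:
L0: [91, 20, 74, 77, 25, 91, 45, 14]
L1: h(91,20)=(91*31+20)%997=847 h(74,77)=(74*31+77)%997=377 h(25,91)=(25*31+91)%997=866 h(45,14)=(45*31+14)%997=412 -> [847, 377, 866, 412]
L2: h(847,377)=(847*31+377)%997=712 h(866,412)=(866*31+412)%997=339 -> [712, 339]
L3: h(712,339)=(712*31+339)%997=477 -> [477]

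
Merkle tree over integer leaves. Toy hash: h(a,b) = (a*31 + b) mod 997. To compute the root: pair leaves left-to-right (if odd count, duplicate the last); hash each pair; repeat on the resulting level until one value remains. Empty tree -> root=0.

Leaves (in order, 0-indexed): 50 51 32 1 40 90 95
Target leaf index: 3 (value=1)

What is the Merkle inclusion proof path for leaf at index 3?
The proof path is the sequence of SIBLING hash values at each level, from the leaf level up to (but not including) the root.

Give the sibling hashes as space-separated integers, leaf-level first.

L0 (leaves): [50, 51, 32, 1, 40, 90, 95], target index=3
L1: h(50,51)=(50*31+51)%997=604 [pair 0] h(32,1)=(32*31+1)%997=993 [pair 1] h(40,90)=(40*31+90)%997=333 [pair 2] h(95,95)=(95*31+95)%997=49 [pair 3] -> [604, 993, 333, 49]
  Sibling for proof at L0: 32
L2: h(604,993)=(604*31+993)%997=774 [pair 0] h(333,49)=(333*31+49)%997=402 [pair 1] -> [774, 402]
  Sibling for proof at L1: 604
L3: h(774,402)=(774*31+402)%997=468 [pair 0] -> [468]
  Sibling for proof at L2: 402
Root: 468
Proof path (sibling hashes from leaf to root): [32, 604, 402]

Answer: 32 604 402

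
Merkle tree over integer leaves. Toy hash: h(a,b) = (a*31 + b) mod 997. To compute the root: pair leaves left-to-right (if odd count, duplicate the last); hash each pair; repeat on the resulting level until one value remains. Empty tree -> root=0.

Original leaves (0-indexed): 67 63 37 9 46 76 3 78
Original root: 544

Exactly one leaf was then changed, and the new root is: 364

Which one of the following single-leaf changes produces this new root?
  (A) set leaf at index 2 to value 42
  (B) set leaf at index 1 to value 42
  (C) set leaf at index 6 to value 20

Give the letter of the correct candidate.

Answer: A

Derivation:
Original leaves: [67, 63, 37, 9, 46, 76, 3, 78]
Target new root: 364
Try each candidate change and compute the resulting root:
Candidate A: set leaf[2] = 42 -> leaves = [67, 63, 42, 9, 46, 76, 3, 78]
  L0: [67, 63, 42, 9, 46, 76, 3, 78]
  L1: h(67,63)=(67*31+63)%997=146 h(42,9)=(42*31+9)%997=314 h(46,76)=(46*31+76)%997=505 h(3,78)=(3*31+78)%997=171 -> [146, 314, 505, 171]
  L2: h(146,314)=(146*31+314)%997=852 h(505,171)=(505*31+171)%997=871 -> [852, 871]
  L3: h(852,871)=(852*31+871)%997=364 -> [364]
  root = 364 == target 364  ** MATCH **
Candidate B: set leaf[1] = 42 -> leaves = [67, 42, 37, 9, 46, 76, 3, 78]
  L0: [67, 42, 37, 9, 46, 76, 3, 78]
  L1: h(67,42)=(67*31+42)%997=125 h(37,9)=(37*31+9)%997=159 h(46,76)=(46*31+76)%997=505 h(3,78)=(3*31+78)%997=171 -> [125, 159, 505, 171]
  L2: h(125,159)=(125*31+159)%997=46 h(505,171)=(505*31+171)%997=871 -> [46, 871]
  L3: h(46,871)=(46*31+871)%997=303 -> [303]
  root = 303 != target 364
Candidate C: set leaf[6] = 20 -> leaves = [67, 63, 37, 9, 46, 76, 20, 78]
  L0: [67, 63, 37, 9, 46, 76, 20, 78]
  L1: h(67,63)=(67*31+63)%997=146 h(37,9)=(37*31+9)%997=159 h(46,76)=(46*31+76)%997=505 h(20,78)=(20*31+78)%997=698 -> [146, 159, 505, 698]
  L2: h(146,159)=(146*31+159)%997=697 h(505,698)=(505*31+698)%997=401 -> [697, 401]
  L3: h(697,401)=(697*31+401)%997=74 -> [74]
  root = 74 != target 364
Candidate A produces the target root.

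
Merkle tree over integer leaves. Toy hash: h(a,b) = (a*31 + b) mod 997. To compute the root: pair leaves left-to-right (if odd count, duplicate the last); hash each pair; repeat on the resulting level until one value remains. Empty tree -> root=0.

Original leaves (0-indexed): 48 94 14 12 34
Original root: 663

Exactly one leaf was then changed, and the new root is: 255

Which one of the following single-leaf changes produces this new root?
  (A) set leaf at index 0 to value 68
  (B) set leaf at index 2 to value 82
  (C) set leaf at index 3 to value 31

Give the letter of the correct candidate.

Answer: C

Derivation:
Original leaves: [48, 94, 14, 12, 34]
Target new root: 255
Try each candidate change and compute the resulting root:
Candidate A: set leaf[0] = 68 -> leaves = [68, 94, 14, 12, 34]
  L0: [68, 94, 14, 12, 34]
  L1: h(68,94)=(68*31+94)%997=208 h(14,12)=(14*31+12)%997=446 h(34,34)=(34*31+34)%997=91 -> [208, 446, 91]
  L2: h(208,446)=(208*31+446)%997=912 h(91,91)=(91*31+91)%997=918 -> [912, 918]
  L3: h(912,918)=(912*31+918)%997=277 -> [277]
  root = 277 != target 255
Candidate B: set leaf[2] = 82 -> leaves = [48, 94, 82, 12, 34]
  L0: [48, 94, 82, 12, 34]
  L1: h(48,94)=(48*31+94)%997=585 h(82,12)=(82*31+12)%997=560 h(34,34)=(34*31+34)%997=91 -> [585, 560, 91]
  L2: h(585,560)=(585*31+560)%997=749 h(91,91)=(91*31+91)%997=918 -> [749, 918]
  L3: h(749,918)=(749*31+918)%997=209 -> [209]
  root = 209 != target 255
Candidate C: set leaf[3] = 31 -> leaves = [48, 94, 14, 31, 34]
  L0: [48, 94, 14, 31, 34]
  L1: h(48,94)=(48*31+94)%997=585 h(14,31)=(14*31+31)%997=465 h(34,34)=(34*31+34)%997=91 -> [585, 465, 91]
  L2: h(585,465)=(585*31+465)%997=654 h(91,91)=(91*31+91)%997=918 -> [654, 918]
  L3: h(654,918)=(654*31+918)%997=255 -> [255]
  root = 255 == target 255  ** MATCH **
Candidate C produces the target root.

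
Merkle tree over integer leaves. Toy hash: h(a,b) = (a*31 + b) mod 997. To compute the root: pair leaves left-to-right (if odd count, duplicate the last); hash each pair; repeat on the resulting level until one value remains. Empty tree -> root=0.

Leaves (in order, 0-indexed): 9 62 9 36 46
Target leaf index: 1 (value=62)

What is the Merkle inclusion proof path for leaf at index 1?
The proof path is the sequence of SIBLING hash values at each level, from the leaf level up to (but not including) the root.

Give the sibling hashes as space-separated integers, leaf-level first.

L0 (leaves): [9, 62, 9, 36, 46], target index=1
L1: h(9,62)=(9*31+62)%997=341 [pair 0] h(9,36)=(9*31+36)%997=315 [pair 1] h(46,46)=(46*31+46)%997=475 [pair 2] -> [341, 315, 475]
  Sibling for proof at L0: 9
L2: h(341,315)=(341*31+315)%997=916 [pair 0] h(475,475)=(475*31+475)%997=245 [pair 1] -> [916, 245]
  Sibling for proof at L1: 315
L3: h(916,245)=(916*31+245)%997=725 [pair 0] -> [725]
  Sibling for proof at L2: 245
Root: 725
Proof path (sibling hashes from leaf to root): [9, 315, 245]

Answer: 9 315 245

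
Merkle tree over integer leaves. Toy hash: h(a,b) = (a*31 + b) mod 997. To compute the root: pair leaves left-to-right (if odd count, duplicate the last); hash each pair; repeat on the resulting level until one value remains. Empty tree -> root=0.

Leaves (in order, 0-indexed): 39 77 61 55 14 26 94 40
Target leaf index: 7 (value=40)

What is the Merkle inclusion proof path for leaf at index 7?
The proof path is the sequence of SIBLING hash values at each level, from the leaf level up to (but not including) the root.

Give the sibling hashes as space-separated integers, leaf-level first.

Answer: 94 460 935

Derivation:
L0 (leaves): [39, 77, 61, 55, 14, 26, 94, 40], target index=7
L1: h(39,77)=(39*31+77)%997=289 [pair 0] h(61,55)=(61*31+55)%997=949 [pair 1] h(14,26)=(14*31+26)%997=460 [pair 2] h(94,40)=(94*31+40)%997=960 [pair 3] -> [289, 949, 460, 960]
  Sibling for proof at L0: 94
L2: h(289,949)=(289*31+949)%997=935 [pair 0] h(460,960)=(460*31+960)%997=265 [pair 1] -> [935, 265]
  Sibling for proof at L1: 460
L3: h(935,265)=(935*31+265)%997=337 [pair 0] -> [337]
  Sibling for proof at L2: 935
Root: 337
Proof path (sibling hashes from leaf to root): [94, 460, 935]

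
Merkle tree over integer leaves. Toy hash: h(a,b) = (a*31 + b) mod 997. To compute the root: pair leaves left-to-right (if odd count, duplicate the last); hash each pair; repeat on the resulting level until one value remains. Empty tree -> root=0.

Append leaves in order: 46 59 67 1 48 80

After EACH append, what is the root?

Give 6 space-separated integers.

After append 46 (leaves=[46]):
  L0: [46]
  root=46
After append 59 (leaves=[46, 59]):
  L0: [46, 59]
  L1: h(46,59)=(46*31+59)%997=488 -> [488]
  root=488
After append 67 (leaves=[46, 59, 67]):
  L0: [46, 59, 67]
  L1: h(46,59)=(46*31+59)%997=488 h(67,67)=(67*31+67)%997=150 -> [488, 150]
  L2: h(488,150)=(488*31+150)%997=323 -> [323]
  root=323
After append 1 (leaves=[46, 59, 67, 1]):
  L0: [46, 59, 67, 1]
  L1: h(46,59)=(46*31+59)%997=488 h(67,1)=(67*31+1)%997=84 -> [488, 84]
  L2: h(488,84)=(488*31+84)%997=257 -> [257]
  root=257
After append 48 (leaves=[46, 59, 67, 1, 48]):
  L0: [46, 59, 67, 1, 48]
  L1: h(46,59)=(46*31+59)%997=488 h(67,1)=(67*31+1)%997=84 h(48,48)=(48*31+48)%997=539 -> [488, 84, 539]
  L2: h(488,84)=(488*31+84)%997=257 h(539,539)=(539*31+539)%997=299 -> [257, 299]
  L3: h(257,299)=(257*31+299)%997=290 -> [290]
  root=290
After append 80 (leaves=[46, 59, 67, 1, 48, 80]):
  L0: [46, 59, 67, 1, 48, 80]
  L1: h(46,59)=(46*31+59)%997=488 h(67,1)=(67*31+1)%997=84 h(48,80)=(48*31+80)%997=571 -> [488, 84, 571]
  L2: h(488,84)=(488*31+84)%997=257 h(571,571)=(571*31+571)%997=326 -> [257, 326]
  L3: h(257,326)=(257*31+326)%997=317 -> [317]
  root=317

Answer: 46 488 323 257 290 317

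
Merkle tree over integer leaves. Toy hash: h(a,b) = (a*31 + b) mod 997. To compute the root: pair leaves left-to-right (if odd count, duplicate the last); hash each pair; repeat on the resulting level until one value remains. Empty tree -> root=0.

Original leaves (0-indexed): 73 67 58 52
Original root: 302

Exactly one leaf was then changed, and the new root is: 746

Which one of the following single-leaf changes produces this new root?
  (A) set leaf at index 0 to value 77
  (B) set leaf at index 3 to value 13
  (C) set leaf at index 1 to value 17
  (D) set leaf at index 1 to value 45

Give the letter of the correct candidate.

Answer: C

Derivation:
Original leaves: [73, 67, 58, 52]
Target new root: 746
Try each candidate change and compute the resulting root:
Candidate A: set leaf[0] = 77 -> leaves = [77, 67, 58, 52]
  L0: [77, 67, 58, 52]
  L1: h(77,67)=(77*31+67)%997=460 h(58,52)=(58*31+52)%997=853 -> [460, 853]
  L2: h(460,853)=(460*31+853)%997=158 -> [158]
  root = 158 != target 746
Candidate B: set leaf[3] = 13 -> leaves = [73, 67, 58, 13]
  L0: [73, 67, 58, 13]
  L1: h(73,67)=(73*31+67)%997=336 h(58,13)=(58*31+13)%997=814 -> [336, 814]
  L2: h(336,814)=(336*31+814)%997=263 -> [263]
  root = 263 != target 746
Candidate C: set leaf[1] = 17 -> leaves = [73, 17, 58, 52]
  L0: [73, 17, 58, 52]
  L1: h(73,17)=(73*31+17)%997=286 h(58,52)=(58*31+52)%997=853 -> [286, 853]
  L2: h(286,853)=(286*31+853)%997=746 -> [746]
  root = 746 == target 746  ** MATCH **
Candidate D: set leaf[1] = 45 -> leaves = [73, 45, 58, 52]
  L0: [73, 45, 58, 52]
  L1: h(73,45)=(73*31+45)%997=314 h(58,52)=(58*31+52)%997=853 -> [314, 853]
  L2: h(314,853)=(314*31+853)%997=617 -> [617]
  root = 617 != target 746
Candidate C produces the target root.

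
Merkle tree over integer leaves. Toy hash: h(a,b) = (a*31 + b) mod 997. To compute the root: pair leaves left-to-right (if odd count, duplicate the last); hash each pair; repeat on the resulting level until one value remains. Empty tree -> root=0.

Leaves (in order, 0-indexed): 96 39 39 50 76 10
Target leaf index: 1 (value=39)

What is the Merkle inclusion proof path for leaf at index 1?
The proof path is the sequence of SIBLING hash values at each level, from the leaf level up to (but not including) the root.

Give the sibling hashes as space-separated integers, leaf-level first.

L0 (leaves): [96, 39, 39, 50, 76, 10], target index=1
L1: h(96,39)=(96*31+39)%997=24 [pair 0] h(39,50)=(39*31+50)%997=262 [pair 1] h(76,10)=(76*31+10)%997=372 [pair 2] -> [24, 262, 372]
  Sibling for proof at L0: 96
L2: h(24,262)=(24*31+262)%997=9 [pair 0] h(372,372)=(372*31+372)%997=937 [pair 1] -> [9, 937]
  Sibling for proof at L1: 262
L3: h(9,937)=(9*31+937)%997=219 [pair 0] -> [219]
  Sibling for proof at L2: 937
Root: 219
Proof path (sibling hashes from leaf to root): [96, 262, 937]

Answer: 96 262 937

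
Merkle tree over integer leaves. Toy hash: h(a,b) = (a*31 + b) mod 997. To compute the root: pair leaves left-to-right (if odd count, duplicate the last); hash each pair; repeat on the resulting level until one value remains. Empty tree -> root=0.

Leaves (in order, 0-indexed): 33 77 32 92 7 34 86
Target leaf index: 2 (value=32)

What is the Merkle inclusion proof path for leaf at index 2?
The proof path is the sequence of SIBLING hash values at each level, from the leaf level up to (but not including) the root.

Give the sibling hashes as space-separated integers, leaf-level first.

L0 (leaves): [33, 77, 32, 92, 7, 34, 86], target index=2
L1: h(33,77)=(33*31+77)%997=103 [pair 0] h(32,92)=(32*31+92)%997=87 [pair 1] h(7,34)=(7*31+34)%997=251 [pair 2] h(86,86)=(86*31+86)%997=758 [pair 3] -> [103, 87, 251, 758]
  Sibling for proof at L0: 92
L2: h(103,87)=(103*31+87)%997=289 [pair 0] h(251,758)=(251*31+758)%997=563 [pair 1] -> [289, 563]
  Sibling for proof at L1: 103
L3: h(289,563)=(289*31+563)%997=549 [pair 0] -> [549]
  Sibling for proof at L2: 563
Root: 549
Proof path (sibling hashes from leaf to root): [92, 103, 563]

Answer: 92 103 563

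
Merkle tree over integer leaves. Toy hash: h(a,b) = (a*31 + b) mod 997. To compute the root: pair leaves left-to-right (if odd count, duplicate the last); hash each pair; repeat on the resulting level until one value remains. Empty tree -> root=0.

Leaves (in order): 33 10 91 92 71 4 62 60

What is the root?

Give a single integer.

L0: [33, 10, 91, 92, 71, 4, 62, 60]
L1: h(33,10)=(33*31+10)%997=36 h(91,92)=(91*31+92)%997=919 h(71,4)=(71*31+4)%997=211 h(62,60)=(62*31+60)%997=985 -> [36, 919, 211, 985]
L2: h(36,919)=(36*31+919)%997=41 h(211,985)=(211*31+985)%997=547 -> [41, 547]
L3: h(41,547)=(41*31+547)%997=821 -> [821]

Answer: 821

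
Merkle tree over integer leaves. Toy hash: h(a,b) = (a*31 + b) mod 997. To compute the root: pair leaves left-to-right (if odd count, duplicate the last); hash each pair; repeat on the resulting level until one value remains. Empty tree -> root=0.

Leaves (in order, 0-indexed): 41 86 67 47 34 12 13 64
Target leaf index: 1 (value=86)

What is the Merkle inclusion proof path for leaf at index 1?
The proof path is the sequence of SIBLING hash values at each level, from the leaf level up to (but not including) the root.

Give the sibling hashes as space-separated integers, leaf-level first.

L0 (leaves): [41, 86, 67, 47, 34, 12, 13, 64], target index=1
L1: h(41,86)=(41*31+86)%997=360 [pair 0] h(67,47)=(67*31+47)%997=130 [pair 1] h(34,12)=(34*31+12)%997=69 [pair 2] h(13,64)=(13*31+64)%997=467 [pair 3] -> [360, 130, 69, 467]
  Sibling for proof at L0: 41
L2: h(360,130)=(360*31+130)%997=323 [pair 0] h(69,467)=(69*31+467)%997=612 [pair 1] -> [323, 612]
  Sibling for proof at L1: 130
L3: h(323,612)=(323*31+612)%997=655 [pair 0] -> [655]
  Sibling for proof at L2: 612
Root: 655
Proof path (sibling hashes from leaf to root): [41, 130, 612]

Answer: 41 130 612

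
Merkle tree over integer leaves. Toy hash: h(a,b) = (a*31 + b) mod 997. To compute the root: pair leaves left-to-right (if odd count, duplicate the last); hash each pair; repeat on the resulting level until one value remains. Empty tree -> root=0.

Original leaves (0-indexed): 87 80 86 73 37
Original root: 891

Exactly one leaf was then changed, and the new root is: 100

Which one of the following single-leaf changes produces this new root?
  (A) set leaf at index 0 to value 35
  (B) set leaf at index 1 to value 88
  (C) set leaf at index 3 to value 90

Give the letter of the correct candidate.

Answer: A

Derivation:
Original leaves: [87, 80, 86, 73, 37]
Target new root: 100
Try each candidate change and compute the resulting root:
Candidate A: set leaf[0] = 35 -> leaves = [35, 80, 86, 73, 37]
  L0: [35, 80, 86, 73, 37]
  L1: h(35,80)=(35*31+80)%997=168 h(86,73)=(86*31+73)%997=745 h(37,37)=(37*31+37)%997=187 -> [168, 745, 187]
  L2: h(168,745)=(168*31+745)%997=968 h(187,187)=(187*31+187)%997=2 -> [968, 2]
  L3: h(968,2)=(968*31+2)%997=100 -> [100]
  root = 100 == target 100  ** MATCH **
Candidate B: set leaf[1] = 88 -> leaves = [87, 88, 86, 73, 37]
  L0: [87, 88, 86, 73, 37]
  L1: h(87,88)=(87*31+88)%997=791 h(86,73)=(86*31+73)%997=745 h(37,37)=(37*31+37)%997=187 -> [791, 745, 187]
  L2: h(791,745)=(791*31+745)%997=341 h(187,187)=(187*31+187)%997=2 -> [341, 2]
  L3: h(341,2)=(341*31+2)%997=603 -> [603]
  root = 603 != target 100
Candidate C: set leaf[3] = 90 -> leaves = [87, 80, 86, 90, 37]
  L0: [87, 80, 86, 90, 37]
  L1: h(87,80)=(87*31+80)%997=783 h(86,90)=(86*31+90)%997=762 h(37,37)=(37*31+37)%997=187 -> [783, 762, 187]
  L2: h(783,762)=(783*31+762)%997=110 h(187,187)=(187*31+187)%997=2 -> [110, 2]
  L3: h(110,2)=(110*31+2)%997=421 -> [421]
  root = 421 != target 100
Candidate A produces the target root.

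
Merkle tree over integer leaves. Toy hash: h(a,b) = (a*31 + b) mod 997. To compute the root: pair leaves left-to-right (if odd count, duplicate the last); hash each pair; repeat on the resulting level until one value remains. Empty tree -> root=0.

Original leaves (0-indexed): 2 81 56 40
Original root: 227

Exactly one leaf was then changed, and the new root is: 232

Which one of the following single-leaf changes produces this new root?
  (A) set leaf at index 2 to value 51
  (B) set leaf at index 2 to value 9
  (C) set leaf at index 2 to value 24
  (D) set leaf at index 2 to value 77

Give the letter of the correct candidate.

Answer: C

Derivation:
Original leaves: [2, 81, 56, 40]
Target new root: 232
Try each candidate change and compute the resulting root:
Candidate A: set leaf[2] = 51 -> leaves = [2, 81, 51, 40]
  L0: [2, 81, 51, 40]
  L1: h(2,81)=(2*31+81)%997=143 h(51,40)=(51*31+40)%997=624 -> [143, 624]
  L2: h(143,624)=(143*31+624)%997=72 -> [72]
  root = 72 != target 232
Candidate B: set leaf[2] = 9 -> leaves = [2, 81, 9, 40]
  L0: [2, 81, 9, 40]
  L1: h(2,81)=(2*31+81)%997=143 h(9,40)=(9*31+40)%997=319 -> [143, 319]
  L2: h(143,319)=(143*31+319)%997=764 -> [764]
  root = 764 != target 232
Candidate C: set leaf[2] = 24 -> leaves = [2, 81, 24, 40]
  L0: [2, 81, 24, 40]
  L1: h(2,81)=(2*31+81)%997=143 h(24,40)=(24*31+40)%997=784 -> [143, 784]
  L2: h(143,784)=(143*31+784)%997=232 -> [232]
  root = 232 == target 232  ** MATCH **
Candidate D: set leaf[2] = 77 -> leaves = [2, 81, 77, 40]
  L0: [2, 81, 77, 40]
  L1: h(2,81)=(2*31+81)%997=143 h(77,40)=(77*31+40)%997=433 -> [143, 433]
  L2: h(143,433)=(143*31+433)%997=878 -> [878]
  root = 878 != target 232
Candidate C produces the target root.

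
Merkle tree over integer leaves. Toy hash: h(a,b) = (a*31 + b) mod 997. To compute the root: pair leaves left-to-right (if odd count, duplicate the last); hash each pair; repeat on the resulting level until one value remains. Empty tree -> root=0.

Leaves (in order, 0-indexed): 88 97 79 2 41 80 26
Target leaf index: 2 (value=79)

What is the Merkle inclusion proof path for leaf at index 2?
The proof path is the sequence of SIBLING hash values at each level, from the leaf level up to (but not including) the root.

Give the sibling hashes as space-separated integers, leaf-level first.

Answer: 2 831 839

Derivation:
L0 (leaves): [88, 97, 79, 2, 41, 80, 26], target index=2
L1: h(88,97)=(88*31+97)%997=831 [pair 0] h(79,2)=(79*31+2)%997=457 [pair 1] h(41,80)=(41*31+80)%997=354 [pair 2] h(26,26)=(26*31+26)%997=832 [pair 3] -> [831, 457, 354, 832]
  Sibling for proof at L0: 2
L2: h(831,457)=(831*31+457)%997=296 [pair 0] h(354,832)=(354*31+832)%997=839 [pair 1] -> [296, 839]
  Sibling for proof at L1: 831
L3: h(296,839)=(296*31+839)%997=45 [pair 0] -> [45]
  Sibling for proof at L2: 839
Root: 45
Proof path (sibling hashes from leaf to root): [2, 831, 839]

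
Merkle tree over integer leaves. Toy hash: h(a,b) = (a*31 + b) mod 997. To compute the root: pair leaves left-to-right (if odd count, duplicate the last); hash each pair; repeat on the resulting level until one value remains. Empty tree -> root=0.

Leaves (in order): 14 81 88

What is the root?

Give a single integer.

Answer: 835

Derivation:
L0: [14, 81, 88]
L1: h(14,81)=(14*31+81)%997=515 h(88,88)=(88*31+88)%997=822 -> [515, 822]
L2: h(515,822)=(515*31+822)%997=835 -> [835]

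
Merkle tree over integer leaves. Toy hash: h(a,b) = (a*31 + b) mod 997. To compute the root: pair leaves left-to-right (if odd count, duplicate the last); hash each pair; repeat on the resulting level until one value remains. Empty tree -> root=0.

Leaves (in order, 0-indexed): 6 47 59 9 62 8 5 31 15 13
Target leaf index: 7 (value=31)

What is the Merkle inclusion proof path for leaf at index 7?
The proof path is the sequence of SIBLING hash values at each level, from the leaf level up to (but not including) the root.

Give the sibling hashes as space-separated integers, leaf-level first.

Answer: 5 933 88 942

Derivation:
L0 (leaves): [6, 47, 59, 9, 62, 8, 5, 31, 15, 13], target index=7
L1: h(6,47)=(6*31+47)%997=233 [pair 0] h(59,9)=(59*31+9)%997=841 [pair 1] h(62,8)=(62*31+8)%997=933 [pair 2] h(5,31)=(5*31+31)%997=186 [pair 3] h(15,13)=(15*31+13)%997=478 [pair 4] -> [233, 841, 933, 186, 478]
  Sibling for proof at L0: 5
L2: h(233,841)=(233*31+841)%997=88 [pair 0] h(933,186)=(933*31+186)%997=196 [pair 1] h(478,478)=(478*31+478)%997=341 [pair 2] -> [88, 196, 341]
  Sibling for proof at L1: 933
L3: h(88,196)=(88*31+196)%997=930 [pair 0] h(341,341)=(341*31+341)%997=942 [pair 1] -> [930, 942]
  Sibling for proof at L2: 88
L4: h(930,942)=(930*31+942)%997=859 [pair 0] -> [859]
  Sibling for proof at L3: 942
Root: 859
Proof path (sibling hashes from leaf to root): [5, 933, 88, 942]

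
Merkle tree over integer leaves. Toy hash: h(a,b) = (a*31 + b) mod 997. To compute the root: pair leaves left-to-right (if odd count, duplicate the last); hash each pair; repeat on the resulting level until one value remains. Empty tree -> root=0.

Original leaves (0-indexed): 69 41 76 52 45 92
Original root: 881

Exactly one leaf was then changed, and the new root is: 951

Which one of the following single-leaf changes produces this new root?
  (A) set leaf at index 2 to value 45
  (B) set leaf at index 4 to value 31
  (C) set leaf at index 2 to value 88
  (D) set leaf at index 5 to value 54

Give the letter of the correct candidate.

Answer: B

Derivation:
Original leaves: [69, 41, 76, 52, 45, 92]
Target new root: 951
Try each candidate change and compute the resulting root:
Candidate A: set leaf[2] = 45 -> leaves = [69, 41, 45, 52, 45, 92]
  L0: [69, 41, 45, 52, 45, 92]
  L1: h(69,41)=(69*31+41)%997=186 h(45,52)=(45*31+52)%997=450 h(45,92)=(45*31+92)%997=490 -> [186, 450, 490]
  L2: h(186,450)=(186*31+450)%997=234 h(490,490)=(490*31+490)%997=725 -> [234, 725]
  L3: h(234,725)=(234*31+725)%997=3 -> [3]
  root = 3 != target 951
Candidate B: set leaf[4] = 31 -> leaves = [69, 41, 76, 52, 31, 92]
  L0: [69, 41, 76, 52, 31, 92]
  L1: h(69,41)=(69*31+41)%997=186 h(76,52)=(76*31+52)%997=414 h(31,92)=(31*31+92)%997=56 -> [186, 414, 56]
  L2: h(186,414)=(186*31+414)%997=198 h(56,56)=(56*31+56)%997=795 -> [198, 795]
  L3: h(198,795)=(198*31+795)%997=951 -> [951]
  root = 951 == target 951  ** MATCH **
Candidate C: set leaf[2] = 88 -> leaves = [69, 41, 88, 52, 45, 92]
  L0: [69, 41, 88, 52, 45, 92]
  L1: h(69,41)=(69*31+41)%997=186 h(88,52)=(88*31+52)%997=786 h(45,92)=(45*31+92)%997=490 -> [186, 786, 490]
  L2: h(186,786)=(186*31+786)%997=570 h(490,490)=(490*31+490)%997=725 -> [570, 725]
  L3: h(570,725)=(570*31+725)%997=449 -> [449]
  root = 449 != target 951
Candidate D: set leaf[5] = 54 -> leaves = [69, 41, 76, 52, 45, 54]
  L0: [69, 41, 76, 52, 45, 54]
  L1: h(69,41)=(69*31+41)%997=186 h(76,52)=(76*31+52)%997=414 h(45,54)=(45*31+54)%997=452 -> [186, 414, 452]
  L2: h(186,414)=(186*31+414)%997=198 h(452,452)=(452*31+452)%997=506 -> [198, 506]
  L3: h(198,506)=(198*31+506)%997=662 -> [662]
  root = 662 != target 951
Candidate B produces the target root.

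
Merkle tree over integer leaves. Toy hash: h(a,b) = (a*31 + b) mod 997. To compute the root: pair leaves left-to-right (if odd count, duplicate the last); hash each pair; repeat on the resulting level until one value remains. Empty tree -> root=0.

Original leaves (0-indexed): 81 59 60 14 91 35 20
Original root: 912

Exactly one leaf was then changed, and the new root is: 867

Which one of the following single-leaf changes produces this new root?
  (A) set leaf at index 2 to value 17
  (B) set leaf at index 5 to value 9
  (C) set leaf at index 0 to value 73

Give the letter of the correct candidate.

Answer: C

Derivation:
Original leaves: [81, 59, 60, 14, 91, 35, 20]
Target new root: 867
Try each candidate change and compute the resulting root:
Candidate A: set leaf[2] = 17 -> leaves = [81, 59, 17, 14, 91, 35, 20]
  L0: [81, 59, 17, 14, 91, 35, 20]
  L1: h(81,59)=(81*31+59)%997=576 h(17,14)=(17*31+14)%997=541 h(91,35)=(91*31+35)%997=862 h(20,20)=(20*31+20)%997=640 -> [576, 541, 862, 640]
  L2: h(576,541)=(576*31+541)%997=451 h(862,640)=(862*31+640)%997=443 -> [451, 443]
  L3: h(451,443)=(451*31+443)%997=466 -> [466]
  root = 466 != target 867
Candidate B: set leaf[5] = 9 -> leaves = [81, 59, 60, 14, 91, 9, 20]
  L0: [81, 59, 60, 14, 91, 9, 20]
  L1: h(81,59)=(81*31+59)%997=576 h(60,14)=(60*31+14)%997=877 h(91,9)=(91*31+9)%997=836 h(20,20)=(20*31+20)%997=640 -> [576, 877, 836, 640]
  L2: h(576,877)=(576*31+877)%997=787 h(836,640)=(836*31+640)%997=634 -> [787, 634]
  L3: h(787,634)=(787*31+634)%997=106 -> [106]
  root = 106 != target 867
Candidate C: set leaf[0] = 73 -> leaves = [73, 59, 60, 14, 91, 35, 20]
  L0: [73, 59, 60, 14, 91, 35, 20]
  L1: h(73,59)=(73*31+59)%997=328 h(60,14)=(60*31+14)%997=877 h(91,35)=(91*31+35)%997=862 h(20,20)=(20*31+20)%997=640 -> [328, 877, 862, 640]
  L2: h(328,877)=(328*31+877)%997=78 h(862,640)=(862*31+640)%997=443 -> [78, 443]
  L3: h(78,443)=(78*31+443)%997=867 -> [867]
  root = 867 == target 867  ** MATCH **
Candidate C produces the target root.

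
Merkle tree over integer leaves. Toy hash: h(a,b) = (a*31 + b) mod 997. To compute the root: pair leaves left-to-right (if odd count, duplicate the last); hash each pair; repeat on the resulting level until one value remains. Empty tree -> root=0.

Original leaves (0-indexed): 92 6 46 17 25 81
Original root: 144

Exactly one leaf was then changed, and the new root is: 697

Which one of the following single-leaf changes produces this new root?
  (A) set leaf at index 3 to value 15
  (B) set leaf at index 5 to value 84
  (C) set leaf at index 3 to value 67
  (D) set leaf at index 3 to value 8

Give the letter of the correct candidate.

Original leaves: [92, 6, 46, 17, 25, 81]
Target new root: 697
Try each candidate change and compute the resulting root:
Candidate A: set leaf[3] = 15 -> leaves = [92, 6, 46, 15, 25, 81]
  L0: [92, 6, 46, 15, 25, 81]
  L1: h(92,6)=(92*31+6)%997=864 h(46,15)=(46*31+15)%997=444 h(25,81)=(25*31+81)%997=856 -> [864, 444, 856]
  L2: h(864,444)=(864*31+444)%997=309 h(856,856)=(856*31+856)%997=473 -> [309, 473]
  L3: h(309,473)=(309*31+473)%997=82 -> [82]
  root = 82 != target 697
Candidate B: set leaf[5] = 84 -> leaves = [92, 6, 46, 17, 25, 84]
  L0: [92, 6, 46, 17, 25, 84]
  L1: h(92,6)=(92*31+6)%997=864 h(46,17)=(46*31+17)%997=446 h(25,84)=(25*31+84)%997=859 -> [864, 446, 859]
  L2: h(864,446)=(864*31+446)%997=311 h(859,859)=(859*31+859)%997=569 -> [311, 569]
  L3: h(311,569)=(311*31+569)%997=240 -> [240]
  root = 240 != target 697
Candidate C: set leaf[3] = 67 -> leaves = [92, 6, 46, 67, 25, 81]
  L0: [92, 6, 46, 67, 25, 81]
  L1: h(92,6)=(92*31+6)%997=864 h(46,67)=(46*31+67)%997=496 h(25,81)=(25*31+81)%997=856 -> [864, 496, 856]
  L2: h(864,496)=(864*31+496)%997=361 h(856,856)=(856*31+856)%997=473 -> [361, 473]
  L3: h(361,473)=(361*31+473)%997=697 -> [697]
  root = 697 == target 697  ** MATCH **
Candidate D: set leaf[3] = 8 -> leaves = [92, 6, 46, 8, 25, 81]
  L0: [92, 6, 46, 8, 25, 81]
  L1: h(92,6)=(92*31+6)%997=864 h(46,8)=(46*31+8)%997=437 h(25,81)=(25*31+81)%997=856 -> [864, 437, 856]
  L2: h(864,437)=(864*31+437)%997=302 h(856,856)=(856*31+856)%997=473 -> [302, 473]
  L3: h(302,473)=(302*31+473)%997=862 -> [862]
  root = 862 != target 697
Candidate C produces the target root.

Answer: C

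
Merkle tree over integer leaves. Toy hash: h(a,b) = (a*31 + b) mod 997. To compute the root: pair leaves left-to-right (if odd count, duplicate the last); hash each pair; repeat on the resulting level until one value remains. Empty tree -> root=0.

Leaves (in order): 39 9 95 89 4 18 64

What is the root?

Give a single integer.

Answer: 824

Derivation:
L0: [39, 9, 95, 89, 4, 18, 64]
L1: h(39,9)=(39*31+9)%997=221 h(95,89)=(95*31+89)%997=43 h(4,18)=(4*31+18)%997=142 h(64,64)=(64*31+64)%997=54 -> [221, 43, 142, 54]
L2: h(221,43)=(221*31+43)%997=912 h(142,54)=(142*31+54)%997=468 -> [912, 468]
L3: h(912,468)=(912*31+468)%997=824 -> [824]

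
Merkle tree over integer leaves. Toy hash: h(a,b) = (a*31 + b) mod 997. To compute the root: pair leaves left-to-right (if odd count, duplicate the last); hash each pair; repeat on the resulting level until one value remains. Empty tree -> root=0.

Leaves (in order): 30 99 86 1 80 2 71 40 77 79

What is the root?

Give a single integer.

Answer: 719

Derivation:
L0: [30, 99, 86, 1, 80, 2, 71, 40, 77, 79]
L1: h(30,99)=(30*31+99)%997=32 h(86,1)=(86*31+1)%997=673 h(80,2)=(80*31+2)%997=488 h(71,40)=(71*31+40)%997=247 h(77,79)=(77*31+79)%997=472 -> [32, 673, 488, 247, 472]
L2: h(32,673)=(32*31+673)%997=668 h(488,247)=(488*31+247)%997=420 h(472,472)=(472*31+472)%997=149 -> [668, 420, 149]
L3: h(668,420)=(668*31+420)%997=191 h(149,149)=(149*31+149)%997=780 -> [191, 780]
L4: h(191,780)=(191*31+780)%997=719 -> [719]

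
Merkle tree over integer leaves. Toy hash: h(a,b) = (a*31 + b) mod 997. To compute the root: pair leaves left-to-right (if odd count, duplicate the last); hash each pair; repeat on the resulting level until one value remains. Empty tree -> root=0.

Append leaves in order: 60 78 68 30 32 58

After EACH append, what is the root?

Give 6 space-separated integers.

After append 60 (leaves=[60]):
  L0: [60]
  root=60
After append 78 (leaves=[60, 78]):
  L0: [60, 78]
  L1: h(60,78)=(60*31+78)%997=941 -> [941]
  root=941
After append 68 (leaves=[60, 78, 68]):
  L0: [60, 78, 68]
  L1: h(60,78)=(60*31+78)%997=941 h(68,68)=(68*31+68)%997=182 -> [941, 182]
  L2: h(941,182)=(941*31+182)%997=440 -> [440]
  root=440
After append 30 (leaves=[60, 78, 68, 30]):
  L0: [60, 78, 68, 30]
  L1: h(60,78)=(60*31+78)%997=941 h(68,30)=(68*31+30)%997=144 -> [941, 144]
  L2: h(941,144)=(941*31+144)%997=402 -> [402]
  root=402
After append 32 (leaves=[60, 78, 68, 30, 32]):
  L0: [60, 78, 68, 30, 32]
  L1: h(60,78)=(60*31+78)%997=941 h(68,30)=(68*31+30)%997=144 h(32,32)=(32*31+32)%997=27 -> [941, 144, 27]
  L2: h(941,144)=(941*31+144)%997=402 h(27,27)=(27*31+27)%997=864 -> [402, 864]
  L3: h(402,864)=(402*31+864)%997=365 -> [365]
  root=365
After append 58 (leaves=[60, 78, 68, 30, 32, 58]):
  L0: [60, 78, 68, 30, 32, 58]
  L1: h(60,78)=(60*31+78)%997=941 h(68,30)=(68*31+30)%997=144 h(32,58)=(32*31+58)%997=53 -> [941, 144, 53]
  L2: h(941,144)=(941*31+144)%997=402 h(53,53)=(53*31+53)%997=699 -> [402, 699]
  L3: h(402,699)=(402*31+699)%997=200 -> [200]
  root=200

Answer: 60 941 440 402 365 200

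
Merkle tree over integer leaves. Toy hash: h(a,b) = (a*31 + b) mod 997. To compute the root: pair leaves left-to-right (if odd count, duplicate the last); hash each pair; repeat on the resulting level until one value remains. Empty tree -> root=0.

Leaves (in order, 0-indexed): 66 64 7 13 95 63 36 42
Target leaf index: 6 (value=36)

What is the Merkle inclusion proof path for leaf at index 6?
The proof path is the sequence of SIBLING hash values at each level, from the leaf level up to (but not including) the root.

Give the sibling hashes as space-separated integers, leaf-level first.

L0 (leaves): [66, 64, 7, 13, 95, 63, 36, 42], target index=6
L1: h(66,64)=(66*31+64)%997=116 [pair 0] h(7,13)=(7*31+13)%997=230 [pair 1] h(95,63)=(95*31+63)%997=17 [pair 2] h(36,42)=(36*31+42)%997=161 [pair 3] -> [116, 230, 17, 161]
  Sibling for proof at L0: 42
L2: h(116,230)=(116*31+230)%997=835 [pair 0] h(17,161)=(17*31+161)%997=688 [pair 1] -> [835, 688]
  Sibling for proof at L1: 17
L3: h(835,688)=(835*31+688)%997=651 [pair 0] -> [651]
  Sibling for proof at L2: 835
Root: 651
Proof path (sibling hashes from leaf to root): [42, 17, 835]

Answer: 42 17 835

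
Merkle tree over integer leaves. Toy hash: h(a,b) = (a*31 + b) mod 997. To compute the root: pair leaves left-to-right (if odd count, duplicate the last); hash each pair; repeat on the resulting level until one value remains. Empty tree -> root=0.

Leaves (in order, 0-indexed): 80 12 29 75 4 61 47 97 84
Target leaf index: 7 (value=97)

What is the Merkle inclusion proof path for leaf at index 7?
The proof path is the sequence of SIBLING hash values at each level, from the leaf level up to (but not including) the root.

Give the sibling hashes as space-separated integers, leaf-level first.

Answer: 47 185 460 792

Derivation:
L0 (leaves): [80, 12, 29, 75, 4, 61, 47, 97, 84], target index=7
L1: h(80,12)=(80*31+12)%997=498 [pair 0] h(29,75)=(29*31+75)%997=974 [pair 1] h(4,61)=(4*31+61)%997=185 [pair 2] h(47,97)=(47*31+97)%997=557 [pair 3] h(84,84)=(84*31+84)%997=694 [pair 4] -> [498, 974, 185, 557, 694]
  Sibling for proof at L0: 47
L2: h(498,974)=(498*31+974)%997=460 [pair 0] h(185,557)=(185*31+557)%997=310 [pair 1] h(694,694)=(694*31+694)%997=274 [pair 2] -> [460, 310, 274]
  Sibling for proof at L1: 185
L3: h(460,310)=(460*31+310)%997=612 [pair 0] h(274,274)=(274*31+274)%997=792 [pair 1] -> [612, 792]
  Sibling for proof at L2: 460
L4: h(612,792)=(612*31+792)%997=821 [pair 0] -> [821]
  Sibling for proof at L3: 792
Root: 821
Proof path (sibling hashes from leaf to root): [47, 185, 460, 792]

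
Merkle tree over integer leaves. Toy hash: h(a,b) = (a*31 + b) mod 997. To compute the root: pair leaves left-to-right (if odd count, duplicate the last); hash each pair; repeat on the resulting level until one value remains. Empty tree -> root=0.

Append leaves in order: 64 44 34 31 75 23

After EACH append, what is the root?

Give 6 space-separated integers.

After append 64 (leaves=[64]):
  L0: [64]
  root=64
After append 44 (leaves=[64, 44]):
  L0: [64, 44]
  L1: h(64,44)=(64*31+44)%997=34 -> [34]
  root=34
After append 34 (leaves=[64, 44, 34]):
  L0: [64, 44, 34]
  L1: h(64,44)=(64*31+44)%997=34 h(34,34)=(34*31+34)%997=91 -> [34, 91]
  L2: h(34,91)=(34*31+91)%997=148 -> [148]
  root=148
After append 31 (leaves=[64, 44, 34, 31]):
  L0: [64, 44, 34, 31]
  L1: h(64,44)=(64*31+44)%997=34 h(34,31)=(34*31+31)%997=88 -> [34, 88]
  L2: h(34,88)=(34*31+88)%997=145 -> [145]
  root=145
After append 75 (leaves=[64, 44, 34, 31, 75]):
  L0: [64, 44, 34, 31, 75]
  L1: h(64,44)=(64*31+44)%997=34 h(34,31)=(34*31+31)%997=88 h(75,75)=(75*31+75)%997=406 -> [34, 88, 406]
  L2: h(34,88)=(34*31+88)%997=145 h(406,406)=(406*31+406)%997=31 -> [145, 31]
  L3: h(145,31)=(145*31+31)%997=538 -> [538]
  root=538
After append 23 (leaves=[64, 44, 34, 31, 75, 23]):
  L0: [64, 44, 34, 31, 75, 23]
  L1: h(64,44)=(64*31+44)%997=34 h(34,31)=(34*31+31)%997=88 h(75,23)=(75*31+23)%997=354 -> [34, 88, 354]
  L2: h(34,88)=(34*31+88)%997=145 h(354,354)=(354*31+354)%997=361 -> [145, 361]
  L3: h(145,361)=(145*31+361)%997=868 -> [868]
  root=868

Answer: 64 34 148 145 538 868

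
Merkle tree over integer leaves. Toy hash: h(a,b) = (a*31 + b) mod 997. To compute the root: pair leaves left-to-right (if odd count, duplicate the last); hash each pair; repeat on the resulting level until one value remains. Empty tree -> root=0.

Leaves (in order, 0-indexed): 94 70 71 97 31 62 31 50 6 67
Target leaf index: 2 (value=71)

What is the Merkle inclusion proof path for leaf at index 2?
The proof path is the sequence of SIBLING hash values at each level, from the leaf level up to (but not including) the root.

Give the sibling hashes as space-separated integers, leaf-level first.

Answer: 97 990 820 849

Derivation:
L0 (leaves): [94, 70, 71, 97, 31, 62, 31, 50, 6, 67], target index=2
L1: h(94,70)=(94*31+70)%997=990 [pair 0] h(71,97)=(71*31+97)%997=304 [pair 1] h(31,62)=(31*31+62)%997=26 [pair 2] h(31,50)=(31*31+50)%997=14 [pair 3] h(6,67)=(6*31+67)%997=253 [pair 4] -> [990, 304, 26, 14, 253]
  Sibling for proof at L0: 97
L2: h(990,304)=(990*31+304)%997=87 [pair 0] h(26,14)=(26*31+14)%997=820 [pair 1] h(253,253)=(253*31+253)%997=120 [pair 2] -> [87, 820, 120]
  Sibling for proof at L1: 990
L3: h(87,820)=(87*31+820)%997=526 [pair 0] h(120,120)=(120*31+120)%997=849 [pair 1] -> [526, 849]
  Sibling for proof at L2: 820
L4: h(526,849)=(526*31+849)%997=206 [pair 0] -> [206]
  Sibling for proof at L3: 849
Root: 206
Proof path (sibling hashes from leaf to root): [97, 990, 820, 849]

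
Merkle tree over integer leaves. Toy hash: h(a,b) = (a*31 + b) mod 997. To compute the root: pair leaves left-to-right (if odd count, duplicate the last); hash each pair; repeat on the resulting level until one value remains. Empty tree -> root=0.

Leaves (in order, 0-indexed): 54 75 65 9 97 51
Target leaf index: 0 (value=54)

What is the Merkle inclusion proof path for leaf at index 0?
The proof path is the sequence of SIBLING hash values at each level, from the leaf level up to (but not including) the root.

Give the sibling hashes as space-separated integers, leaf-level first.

L0 (leaves): [54, 75, 65, 9, 97, 51], target index=0
L1: h(54,75)=(54*31+75)%997=752 [pair 0] h(65,9)=(65*31+9)%997=30 [pair 1] h(97,51)=(97*31+51)%997=67 [pair 2] -> [752, 30, 67]
  Sibling for proof at L0: 75
L2: h(752,30)=(752*31+30)%997=411 [pair 0] h(67,67)=(67*31+67)%997=150 [pair 1] -> [411, 150]
  Sibling for proof at L1: 30
L3: h(411,150)=(411*31+150)%997=927 [pair 0] -> [927]
  Sibling for proof at L2: 150
Root: 927
Proof path (sibling hashes from leaf to root): [75, 30, 150]

Answer: 75 30 150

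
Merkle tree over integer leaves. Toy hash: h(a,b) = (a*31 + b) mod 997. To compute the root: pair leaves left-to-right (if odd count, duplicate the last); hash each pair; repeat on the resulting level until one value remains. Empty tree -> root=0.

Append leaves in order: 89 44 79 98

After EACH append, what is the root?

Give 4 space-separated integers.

Answer: 89 809 688 707

Derivation:
After append 89 (leaves=[89]):
  L0: [89]
  root=89
After append 44 (leaves=[89, 44]):
  L0: [89, 44]
  L1: h(89,44)=(89*31+44)%997=809 -> [809]
  root=809
After append 79 (leaves=[89, 44, 79]):
  L0: [89, 44, 79]
  L1: h(89,44)=(89*31+44)%997=809 h(79,79)=(79*31+79)%997=534 -> [809, 534]
  L2: h(809,534)=(809*31+534)%997=688 -> [688]
  root=688
After append 98 (leaves=[89, 44, 79, 98]):
  L0: [89, 44, 79, 98]
  L1: h(89,44)=(89*31+44)%997=809 h(79,98)=(79*31+98)%997=553 -> [809, 553]
  L2: h(809,553)=(809*31+553)%997=707 -> [707]
  root=707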